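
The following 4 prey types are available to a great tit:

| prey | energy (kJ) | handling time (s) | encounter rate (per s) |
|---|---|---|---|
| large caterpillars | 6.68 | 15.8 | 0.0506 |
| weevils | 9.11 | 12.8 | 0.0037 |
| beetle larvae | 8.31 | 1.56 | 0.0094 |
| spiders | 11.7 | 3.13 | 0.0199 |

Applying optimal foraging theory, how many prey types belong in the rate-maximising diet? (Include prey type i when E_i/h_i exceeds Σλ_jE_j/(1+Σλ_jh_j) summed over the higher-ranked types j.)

E/h in descending order: beetle larvae 5.33, spiders 3.74, weevils 0.712, large caterpillars 0.423 kJ/s. The optimal diet is the largest prefix of this list for which every included type satisfies E_i/h_i > R on the types above it.
Rate on top 1: 0.07699. spiders: 3.74 > 0.07699 → include.
Rate on top 2: 0.2887. weevils: 0.712 > 0.2887 → include.
Rate on top 3: 0.3065. large caterpillars: 0.423 > 0.3065 → include.
Optimal diet: beetle larvae, spiders, weevils, large caterpillars — 4 of 4 types.

4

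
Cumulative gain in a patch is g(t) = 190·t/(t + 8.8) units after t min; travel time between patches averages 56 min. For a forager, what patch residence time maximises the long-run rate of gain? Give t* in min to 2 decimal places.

Maximise g(t)/(T+t): set derivative to zero → g'(t)(T+t) = g(t).
g'(t) = 190·8.8/(t + 8.8)². Setting 190·8.8/(t+8.8)² = 190t/[(t+8.8)(56+t)] gives 8.8(56+t) = t(t+8.8), so t² = 8.8×56 = 492.8.
t* = √492.8 = 22.2 min.

22.20 min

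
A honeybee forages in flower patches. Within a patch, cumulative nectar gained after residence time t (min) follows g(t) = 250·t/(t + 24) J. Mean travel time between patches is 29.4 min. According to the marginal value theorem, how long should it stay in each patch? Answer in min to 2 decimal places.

By the marginal value theorem, leave when the instantaneous gain rate g'(t) equals the habitat-wide average g(t)/(T + t).
g'(t) = 250·24/(t + 24)². Setting 250·24/(t+24)² = 250t/[(t+24)(29.4+t)] gives 24(29.4+t) = t(t+24), so t² = 24×29.4 = 705.6.
t* = √705.6 = 26.56 min.

26.56 min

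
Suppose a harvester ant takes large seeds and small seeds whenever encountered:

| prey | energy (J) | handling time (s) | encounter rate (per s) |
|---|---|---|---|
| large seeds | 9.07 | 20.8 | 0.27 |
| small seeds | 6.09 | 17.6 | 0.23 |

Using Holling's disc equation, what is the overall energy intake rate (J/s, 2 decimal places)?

Energy encountered per unit search time: 0.27×9.07 + 0.23×6.09 = 3.85 J/s.
Handling time per unit search time: 0.27×20.8 + 0.23×17.6 = 9.664.
Rate = 3.85/(1 + 9.664) = 0.361 J/s.

0.36 J/s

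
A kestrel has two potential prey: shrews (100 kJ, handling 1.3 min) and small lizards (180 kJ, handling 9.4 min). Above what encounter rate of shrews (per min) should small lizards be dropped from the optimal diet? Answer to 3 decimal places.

0.255 per min

Drop small lizards once their profitability E₂/h₂ falls below the rate achievable on shrews alone: E₂/h₂ = λE₁/(1 + λh₁).
Solve for λ: λE₁h₂ = E₂(1 + λh₁) → λ(E₁h₂ − E₂h₁) = E₂ → λ = E₂/(E₁h₂ − E₂h₁).
λ = 180/(100×9.4 − 180×1.3) = 180/706 = 0.255 per min.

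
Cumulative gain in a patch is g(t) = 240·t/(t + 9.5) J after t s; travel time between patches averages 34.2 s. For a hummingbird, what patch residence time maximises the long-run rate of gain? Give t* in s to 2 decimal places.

Optimal t* satisfies g'(t*) = g(t*)/(T + t*).
g'(t) = 240·9.5/(t + 9.5)². Setting 240·9.5/(t+9.5)² = 240t/[(t+9.5)(34.2+t)] gives 9.5(34.2+t) = t(t+9.5), so t² = 9.5×34.2 = 324.9.
t* = √324.9 = 18.02 s.

18.02 s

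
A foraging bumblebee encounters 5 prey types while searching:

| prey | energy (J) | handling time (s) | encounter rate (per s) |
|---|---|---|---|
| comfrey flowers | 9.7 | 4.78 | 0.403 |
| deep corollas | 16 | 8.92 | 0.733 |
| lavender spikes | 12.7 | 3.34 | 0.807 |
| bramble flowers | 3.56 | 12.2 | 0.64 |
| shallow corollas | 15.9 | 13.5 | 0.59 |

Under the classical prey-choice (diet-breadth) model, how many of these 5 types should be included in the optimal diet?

Rank by E/h (J/s): lavender spikes 3.8, comfrey flowers 2.03, deep corollas 1.79, shallow corollas 1.18, bramble flowers 0.292. Include each in turn until the next type's E/h falls below the running intake rate.
Rate on top 1: 2.773. comfrey flowers: 2.03 < 2.773 → exclude; stop.
Optimal diet: lavender spikes — 1 of 5 types.

1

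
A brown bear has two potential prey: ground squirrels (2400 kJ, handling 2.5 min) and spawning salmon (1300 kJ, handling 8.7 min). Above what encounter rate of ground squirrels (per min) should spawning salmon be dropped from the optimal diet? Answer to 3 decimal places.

0.074 per min

Drop spawning salmon once their profitability E₂/h₂ falls below the rate achievable on ground squirrels alone: E₂/h₂ = λE₁/(1 + λh₁).
Solve for λ: λE₁h₂ = E₂(1 + λh₁) → λ(E₁h₂ − E₂h₁) = E₂ → λ = E₂/(E₁h₂ − E₂h₁).
λ = 1300/(2400×8.7 − 1300×2.5) = 1300/1.763e+04 = 0.07374 per min.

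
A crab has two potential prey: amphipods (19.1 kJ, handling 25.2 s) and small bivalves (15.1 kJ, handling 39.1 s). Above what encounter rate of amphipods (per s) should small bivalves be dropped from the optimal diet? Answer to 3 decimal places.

At the threshold, the rate on amphipods alone equals the profitability of small bivalves: λ·19.1/(1 + λ·25.2) = 15.1/39.1 = 0.3862.
Rearranging, λ(19.1 − 0.3862×25.2) = 0.3862, so λ = 0.3862/9.368 = 0.04122 per s.

0.041 per s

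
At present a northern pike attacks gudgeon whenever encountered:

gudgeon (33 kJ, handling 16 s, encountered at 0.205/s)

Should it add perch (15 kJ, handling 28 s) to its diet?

On gudgeon alone, R = ΣλE/(1+Σλh) = 6.765/4.28 = 1.581 kJ/s.
perch: E/h = 15/28 = 0.5357 kJ/s.
0.5357 < 1.581, so adding perch would lower the average — exclude it.

No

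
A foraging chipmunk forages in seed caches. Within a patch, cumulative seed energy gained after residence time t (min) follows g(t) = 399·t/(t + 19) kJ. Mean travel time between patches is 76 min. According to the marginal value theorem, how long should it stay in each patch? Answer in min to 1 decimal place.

Optimal t* satisfies g'(t*) = g(t*)/(T + t*).
g'(t) = 399·19/(t + 19)². Setting 399·19/(t+19)² = 399t/[(t+19)(76+t)] gives 19(76+t) = t(t+19), so t² = 19×76 = 1444.
t* = √1444 = 38 min.

38.0 min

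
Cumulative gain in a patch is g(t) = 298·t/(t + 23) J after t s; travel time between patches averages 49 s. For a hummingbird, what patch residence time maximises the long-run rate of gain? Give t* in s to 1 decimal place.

Optimal t* satisfies g'(t*) = g(t*)/(T + t*).
g'(t) = 298·23/(t + 23)². Setting 298·23/(t+23)² = 298t/[(t+23)(49+t)] gives 23(49+t) = t(t+23), so t² = 23×49 = 1127.
t* = √1127 = 33.57 s.

33.6 s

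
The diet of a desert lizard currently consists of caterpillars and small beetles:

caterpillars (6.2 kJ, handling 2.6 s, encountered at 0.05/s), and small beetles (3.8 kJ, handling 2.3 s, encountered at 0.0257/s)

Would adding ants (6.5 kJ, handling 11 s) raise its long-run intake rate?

Intake rate on the current diet: R = (0.05×6.2 + 0.0257×3.8) / (1 + 0.05×2.6 + 0.0257×2.3) = 0.4077/1.189 = 0.3428 kJ/s.
ants: E/h = 6.5/11 = 0.5909 kJ/s.
Since 0.5909 > R, including ants increases the long-run rate.

Yes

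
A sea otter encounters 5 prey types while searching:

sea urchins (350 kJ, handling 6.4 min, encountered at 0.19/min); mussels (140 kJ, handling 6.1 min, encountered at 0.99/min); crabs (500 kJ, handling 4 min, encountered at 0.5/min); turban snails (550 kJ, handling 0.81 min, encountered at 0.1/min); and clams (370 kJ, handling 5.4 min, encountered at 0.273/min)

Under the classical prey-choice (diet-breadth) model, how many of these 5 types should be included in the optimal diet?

Rank by E/h (kJ/min): turban snails 679, crabs 125, clams 68.5, sea urchins 54.7, mussels 23. Include each in turn until the next type's E/h falls below the running intake rate.
Rate on top 1: 50.88. crabs: 125 > 50.88 → include.
Rate on top 2: 98.99. clams: 68.5 < 98.99 → exclude; stop.
Optimal diet: turban snails, crabs — 2 of 5 types.

2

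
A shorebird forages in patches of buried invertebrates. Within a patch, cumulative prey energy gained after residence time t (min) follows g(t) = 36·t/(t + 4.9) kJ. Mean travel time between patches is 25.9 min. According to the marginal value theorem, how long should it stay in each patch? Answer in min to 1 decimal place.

Maximise g(t)/(T+t): set derivative to zero → g'(t)(T+t) = g(t).
g'(t) = 36·4.9/(t + 4.9)². Setting 36·4.9/(t+4.9)² = 36t/[(t+4.9)(25.9+t)] gives 4.9(25.9+t) = t(t+4.9), so t² = 4.9×25.9 = 126.9.
t* = √126.9 = 11.27 min.

11.3 min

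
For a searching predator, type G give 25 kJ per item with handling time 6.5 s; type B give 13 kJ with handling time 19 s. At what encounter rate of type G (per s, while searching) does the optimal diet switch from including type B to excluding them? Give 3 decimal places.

Drop type B once their profitability E₂/h₂ falls below the rate achievable on type G alone: E₂/h₂ = λE₁/(1 + λh₁).
Solve for λ: λE₁h₂ = E₂(1 + λh₁) → λ(E₁h₂ − E₂h₁) = E₂ → λ = E₂/(E₁h₂ − E₂h₁).
λ = 13/(25×19 − 13×6.5) = 13/390.5 = 0.03329 per s.

0.033 per s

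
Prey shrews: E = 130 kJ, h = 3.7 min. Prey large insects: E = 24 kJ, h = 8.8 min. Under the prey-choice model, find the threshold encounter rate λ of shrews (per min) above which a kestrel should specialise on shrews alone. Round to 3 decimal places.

0.023 per min

Drop large insects once their profitability E₂/h₂ falls below the rate achievable on shrews alone: E₂/h₂ = λE₁/(1 + λh₁).
Solve for λ: λE₁h₂ = E₂(1 + λh₁) → λ(E₁h₂ − E₂h₁) = E₂ → λ = E₂/(E₁h₂ − E₂h₁).
λ = 24/(130×8.8 − 24×3.7) = 24/1055 = 0.02274 per min.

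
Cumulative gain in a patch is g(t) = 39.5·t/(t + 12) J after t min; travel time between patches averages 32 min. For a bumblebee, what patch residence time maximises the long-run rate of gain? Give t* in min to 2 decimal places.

By the marginal value theorem, leave when the instantaneous gain rate g'(t) equals the habitat-wide average g(t)/(T + t).
g'(t) = 39.5·12/(t + 12)². Setting 39.5·12/(t+12)² = 39.5t/[(t+12)(32+t)] gives 12(32+t) = t(t+12), so t² = 12×32 = 384.
t* = √384 = 19.6 min.

19.60 min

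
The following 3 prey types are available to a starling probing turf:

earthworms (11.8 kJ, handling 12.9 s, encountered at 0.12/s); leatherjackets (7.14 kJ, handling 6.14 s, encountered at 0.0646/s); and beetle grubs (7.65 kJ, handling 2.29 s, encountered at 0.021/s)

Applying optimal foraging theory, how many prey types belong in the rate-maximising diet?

3

Rank by E/h (kJ/s): beetle grubs 3.34, leatherjackets 1.16, earthworms 0.915. Include each in turn until the next type's E/h falls below the running intake rate.
Rate on top 1: 0.1533. leatherjackets: 1.16 > 0.1533 → include.
Rate on top 2: 0.4305. earthworms: 0.915 > 0.4305 → include.
Optimal diet: beetle grubs, leatherjackets, earthworms — 3 of 3 types.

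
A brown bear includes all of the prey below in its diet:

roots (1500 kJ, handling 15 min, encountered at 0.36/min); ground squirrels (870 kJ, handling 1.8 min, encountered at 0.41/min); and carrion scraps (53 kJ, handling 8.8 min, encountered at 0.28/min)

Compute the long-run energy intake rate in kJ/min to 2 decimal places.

R = Σλ_iE_i / (1 + Σλ_ih_i)
Numerator: 0.36×1500 + 0.41×870 + 0.28×53 = 911.5
Denominator: 1 + 0.36×15 + 0.41×1.8 + 0.28×8.8 = 9.602
R = 911.5/9.602 = 94.93 kJ/min

94.93 kJ/min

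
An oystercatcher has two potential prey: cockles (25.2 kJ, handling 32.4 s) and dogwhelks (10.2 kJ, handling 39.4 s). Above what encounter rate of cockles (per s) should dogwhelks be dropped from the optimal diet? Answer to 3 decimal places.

The zero-one rule: include dogwhelks iff E₂/h₂ > λE₁/(1+λh₁). Equality gives the switch point.
λE₁h₂ = E₂ + λE₂h₁ ⇒ λ = E₂/(E₁h₂ − E₂h₁) = 10.2/(992.9 − 330.5) = 0.0154 per s.

0.015 per s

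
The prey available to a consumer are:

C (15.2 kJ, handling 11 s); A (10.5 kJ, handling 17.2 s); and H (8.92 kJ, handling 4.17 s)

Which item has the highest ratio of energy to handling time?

H

In descending order of E/h:
H: 8.92/4.17 = 2.14 kJ/s
C: 15.2/11 = 1.38 kJ/s
A: 10.5/17.2 = 0.61 kJ/s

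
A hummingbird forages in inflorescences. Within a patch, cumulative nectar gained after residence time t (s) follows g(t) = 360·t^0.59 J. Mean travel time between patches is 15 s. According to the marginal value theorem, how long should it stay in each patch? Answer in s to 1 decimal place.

21.6 s

Optimal t* satisfies g'(t*) = g(t*)/(T + t*).
g'(t) = 0.59·360·t^-0.41. Setting 0.59·360·t^-0.41 = 360·t^0.59/(15+t) gives 0.59(15+t) = t, so 0.41·t = 0.59×15.
t* = 0.59×15/0.41 = 21.59 s.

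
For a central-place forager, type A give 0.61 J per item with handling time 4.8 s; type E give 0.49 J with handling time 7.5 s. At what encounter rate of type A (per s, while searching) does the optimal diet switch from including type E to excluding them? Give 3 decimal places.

At the threshold, the rate on type A alone equals the profitability of type E: λ·0.61/(1 + λ·4.8) = 0.49/7.5 = 0.06533.
Rearranging, λ(0.61 − 0.06533×4.8) = 0.06533, so λ = 0.06533/0.2964 = 0.2204 per s.

0.220 per s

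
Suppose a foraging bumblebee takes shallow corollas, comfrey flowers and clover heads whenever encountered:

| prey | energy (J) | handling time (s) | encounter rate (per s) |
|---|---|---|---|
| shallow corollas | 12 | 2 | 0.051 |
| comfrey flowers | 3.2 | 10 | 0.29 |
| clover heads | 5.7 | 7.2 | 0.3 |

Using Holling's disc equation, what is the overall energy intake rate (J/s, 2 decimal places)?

0.53 J/s

R = (0.051×12 + 0.29×3.2 + 0.3×5.7) / (1 + 0.051×2 + 0.29×10 + 0.3×7.2) = 3.25/6.162 = 0.5274 J/s.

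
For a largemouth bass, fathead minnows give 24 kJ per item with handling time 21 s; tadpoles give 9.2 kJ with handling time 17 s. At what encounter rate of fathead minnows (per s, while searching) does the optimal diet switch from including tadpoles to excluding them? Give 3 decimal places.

The zero-one rule: include tadpoles iff E₂/h₂ > λE₁/(1+λh₁). Equality gives the switch point.
λE₁h₂ = E₂ + λE₂h₁ ⇒ λ = E₂/(E₁h₂ − E₂h₁) = 9.2/(408 − 193.2) = 0.04283 per s.

0.043 per s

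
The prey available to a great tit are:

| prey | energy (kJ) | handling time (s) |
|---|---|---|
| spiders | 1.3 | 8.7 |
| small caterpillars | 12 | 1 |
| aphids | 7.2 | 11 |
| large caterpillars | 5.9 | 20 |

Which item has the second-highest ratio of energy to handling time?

Profitability E/h (kJ/s): spiders = 1.3/8.7 = 0.149, small caterpillars = 12/1 = 12, aphids = 7.2/11 = 0.655, large caterpillars = 5.9/20 = 0.295.
Ranked: small caterpillars > aphids > large caterpillars > spiders.

aphids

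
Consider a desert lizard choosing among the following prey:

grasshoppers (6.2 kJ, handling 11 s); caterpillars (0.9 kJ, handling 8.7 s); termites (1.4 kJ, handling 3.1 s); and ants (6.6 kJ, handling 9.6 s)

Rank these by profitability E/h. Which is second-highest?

grasshoppers

Profitability E/h (kJ/s): grasshoppers = 6.2/11 = 0.564, caterpillars = 0.9/8.7 = 0.103, termites = 1.4/3.1 = 0.452, ants = 6.6/9.6 = 0.688.
Ranked: ants > grasshoppers > termites > caterpillars.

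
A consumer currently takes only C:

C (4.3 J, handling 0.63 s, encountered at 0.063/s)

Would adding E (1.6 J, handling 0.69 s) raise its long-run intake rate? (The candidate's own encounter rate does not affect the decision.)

Yes

On C alone, R = ΣλE/(1+Σλh) = 0.2709/1.04 = 0.2606 J/s.
E: E/h = 1.6/0.69 = 2.319 J/s.
Since 2.319 > R, including E increases the long-run rate.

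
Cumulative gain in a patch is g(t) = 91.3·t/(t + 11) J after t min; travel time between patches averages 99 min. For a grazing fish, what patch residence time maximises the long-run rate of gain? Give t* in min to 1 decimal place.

33.0 min

Optimal t* satisfies g'(t*) = g(t*)/(T + t*).
g'(t) = 91.3·11/(t + 11)². Setting 91.3·11/(t+11)² = 91.3t/[(t+11)(99+t)] gives 11(99+t) = t(t+11), so t² = 11×99 = 1089.
t* = √1089 = 33 min.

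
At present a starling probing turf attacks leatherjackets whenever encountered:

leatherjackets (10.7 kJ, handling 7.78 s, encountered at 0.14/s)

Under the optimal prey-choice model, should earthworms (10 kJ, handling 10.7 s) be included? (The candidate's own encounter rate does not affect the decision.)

Yes

On leatherjackets alone, R = ΣλE/(1+Σλh) = 1.498/2.089 = 0.717 kJ/s.
Profitability of earthworms: 10/10.7 = 0.9346 kJ/s.
Since 0.9346 > R, including earthworms increases the long-run rate.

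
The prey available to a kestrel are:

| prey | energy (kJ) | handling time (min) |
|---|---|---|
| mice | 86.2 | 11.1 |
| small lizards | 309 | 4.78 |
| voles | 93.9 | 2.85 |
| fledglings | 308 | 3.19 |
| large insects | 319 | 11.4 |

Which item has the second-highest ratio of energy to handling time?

small lizards

In descending order of E/h:
fledglings: 308/3.19 = 96.6 kJ/min
small lizards: 309/4.78 = 64.6 kJ/min
voles: 93.9/2.85 = 32.9 kJ/min
large insects: 319/11.4 = 28 kJ/min
mice: 86.2/11.1 = 7.77 kJ/min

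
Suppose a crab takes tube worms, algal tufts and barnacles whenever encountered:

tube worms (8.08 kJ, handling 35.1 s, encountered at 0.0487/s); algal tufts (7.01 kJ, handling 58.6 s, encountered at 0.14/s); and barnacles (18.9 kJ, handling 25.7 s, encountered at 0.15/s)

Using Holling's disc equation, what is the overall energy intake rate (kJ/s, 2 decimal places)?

Energy encountered per unit search time: 0.0487×8.08 + 0.14×7.01 + 0.15×18.9 = 4.21 kJ/s.
Handling time per unit search time: 0.0487×35.1 + 0.14×58.6 + 0.15×25.7 = 13.77.
Rate = 4.21/(1 + 13.77) = 0.2851 kJ/s.

0.29 kJ/s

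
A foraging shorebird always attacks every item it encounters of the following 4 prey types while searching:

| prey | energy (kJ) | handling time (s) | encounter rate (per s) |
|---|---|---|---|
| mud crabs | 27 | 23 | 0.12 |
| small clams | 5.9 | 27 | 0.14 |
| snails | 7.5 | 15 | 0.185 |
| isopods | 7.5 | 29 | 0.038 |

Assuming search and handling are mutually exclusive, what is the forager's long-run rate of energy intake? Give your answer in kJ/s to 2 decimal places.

Energy encountered per unit search time: 0.12×27 + 0.14×5.9 + 0.185×7.5 + 0.038×7.5 = 5.739 kJ/s.
Handling time per unit search time: 0.12×23 + 0.14×27 + 0.185×15 + 0.038×29 = 10.42.
Rate = 5.739/(1 + 10.42) = 0.5026 kJ/s.

0.50 kJ/s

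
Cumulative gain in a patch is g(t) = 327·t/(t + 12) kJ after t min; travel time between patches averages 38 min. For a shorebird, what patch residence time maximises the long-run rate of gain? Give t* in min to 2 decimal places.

21.35 min

Optimal t* satisfies g'(t*) = g(t*)/(T + t*).
g'(t) = 327·12/(t + 12)². Setting 327·12/(t+12)² = 327t/[(t+12)(38+t)] gives 12(38+t) = t(t+12), so t² = 12×38 = 456.
t* = √456 = 21.35 min.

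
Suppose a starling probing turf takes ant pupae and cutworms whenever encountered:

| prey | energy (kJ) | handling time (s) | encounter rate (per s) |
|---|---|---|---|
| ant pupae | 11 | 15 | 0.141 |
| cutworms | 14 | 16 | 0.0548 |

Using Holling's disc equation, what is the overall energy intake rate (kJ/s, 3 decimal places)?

Energy encountered per unit search time: 0.141×11 + 0.0548×14 = 2.318 kJ/s.
Handling time per unit search time: 0.141×15 + 0.0548×16 = 2.992.
Rate = 2.318/(1 + 2.992) = 0.5807 kJ/s.

0.581 kJ/s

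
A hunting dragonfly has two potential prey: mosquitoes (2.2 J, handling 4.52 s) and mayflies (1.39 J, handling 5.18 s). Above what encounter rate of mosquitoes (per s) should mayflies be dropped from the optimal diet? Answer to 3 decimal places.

Drop mayflies once their profitability E₂/h₂ falls below the rate achievable on mosquitoes alone: E₂/h₂ = λE₁/(1 + λh₁).
Solve for λ: λE₁h₂ = E₂(1 + λh₁) → λ(E₁h₂ − E₂h₁) = E₂ → λ = E₂/(E₁h₂ − E₂h₁).
λ = 1.39/(2.2×5.18 − 1.39×4.52) = 1.39/5.113 = 0.2718 per s.

0.272 per s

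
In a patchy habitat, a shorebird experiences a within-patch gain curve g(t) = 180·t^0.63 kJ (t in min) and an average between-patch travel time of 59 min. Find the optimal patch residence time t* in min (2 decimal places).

100.46 min

Maximise g(t)/(T+t): set derivative to zero → g'(t)(T+t) = g(t).
g'(t) = 0.63·180·t^-0.37. Setting 0.63·180·t^-0.37 = 180·t^0.63/(59+t) gives 0.63(59+t) = t, so 0.37·t = 0.63×59.
t* = 0.63×59/0.37 = 100.5 min.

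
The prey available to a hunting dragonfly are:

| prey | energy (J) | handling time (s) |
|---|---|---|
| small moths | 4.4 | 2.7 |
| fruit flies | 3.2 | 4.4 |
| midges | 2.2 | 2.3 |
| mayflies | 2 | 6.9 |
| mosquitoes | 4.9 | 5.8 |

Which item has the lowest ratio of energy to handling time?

mayflies

In descending order of E/h:
small moths: 4.4/2.7 = 1.63 J/s
midges: 2.2/2.3 = 0.957 J/s
mosquitoes: 4.9/5.8 = 0.845 J/s
fruit flies: 3.2/4.4 = 0.727 J/s
mayflies: 2/6.9 = 0.29 J/s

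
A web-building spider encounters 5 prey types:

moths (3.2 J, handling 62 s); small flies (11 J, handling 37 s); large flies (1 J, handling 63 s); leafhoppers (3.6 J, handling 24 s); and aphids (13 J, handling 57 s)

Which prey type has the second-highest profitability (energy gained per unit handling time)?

aphids

In descending order of E/h:
small flies: 11/37 = 0.297 J/s
aphids: 13/57 = 0.228 J/s
leafhoppers: 3.6/24 = 0.15 J/s
moths: 3.2/62 = 0.0516 J/s
large flies: 1/63 = 0.0159 J/s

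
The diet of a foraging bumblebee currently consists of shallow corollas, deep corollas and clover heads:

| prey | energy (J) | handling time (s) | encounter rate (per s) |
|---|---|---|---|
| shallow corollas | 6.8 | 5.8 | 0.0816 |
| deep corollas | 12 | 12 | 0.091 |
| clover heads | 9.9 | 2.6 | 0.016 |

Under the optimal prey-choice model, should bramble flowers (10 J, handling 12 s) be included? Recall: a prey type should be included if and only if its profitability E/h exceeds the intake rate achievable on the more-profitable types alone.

Intake rate on the current diet: R = (0.0816×6.8 + 0.091×12 + 0.016×9.9) / (1 + 0.0816×5.8 + 0.091×12 + 0.016×2.6) = 1.805/2.607 = 0.6925 J/s.
Profitability of bramble flowers: 10/12 = 0.8333 J/s.
0.8333 > 0.6925, so adding bramble flowers raises the average — include it.

Yes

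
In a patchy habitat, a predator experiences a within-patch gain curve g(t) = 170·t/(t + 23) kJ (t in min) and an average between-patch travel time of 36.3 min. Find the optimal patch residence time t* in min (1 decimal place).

By the marginal value theorem, leave when the instantaneous gain rate g'(t) equals the habitat-wide average g(t)/(T + t).
g'(t) = 170·23/(t + 23)². Setting 170·23/(t+23)² = 170t/[(t+23)(36.3+t)] gives 23(36.3+t) = t(t+23), so t² = 23×36.3 = 834.9.
t* = √834.9 = 28.89 min.

28.9 min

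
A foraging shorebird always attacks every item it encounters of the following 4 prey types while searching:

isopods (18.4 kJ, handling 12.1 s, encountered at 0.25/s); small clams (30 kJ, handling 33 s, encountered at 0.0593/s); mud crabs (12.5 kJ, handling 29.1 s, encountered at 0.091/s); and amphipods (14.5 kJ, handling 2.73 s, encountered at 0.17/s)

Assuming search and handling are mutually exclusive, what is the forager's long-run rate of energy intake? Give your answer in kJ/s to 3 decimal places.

Energy encountered per unit search time: 0.25×18.4 + 0.0593×30 + 0.091×12.5 + 0.17×14.5 = 9.982 kJ/s.
Handling time per unit search time: 0.25×12.1 + 0.0593×33 + 0.091×29.1 + 0.17×2.73 = 8.094.
Rate = 9.982/(1 + 8.094) = 1.098 kJ/s.

1.098 kJ/s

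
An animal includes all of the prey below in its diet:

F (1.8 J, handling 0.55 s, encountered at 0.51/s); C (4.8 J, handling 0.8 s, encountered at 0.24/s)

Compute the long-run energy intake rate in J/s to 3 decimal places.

Energy encountered per unit search time: 0.51×1.8 + 0.24×4.8 = 2.07 J/s.
Handling time per unit search time: 0.51×0.55 + 0.24×0.8 = 0.4725.
Rate = 2.07/(1 + 0.4725) = 1.406 J/s.

1.406 J/s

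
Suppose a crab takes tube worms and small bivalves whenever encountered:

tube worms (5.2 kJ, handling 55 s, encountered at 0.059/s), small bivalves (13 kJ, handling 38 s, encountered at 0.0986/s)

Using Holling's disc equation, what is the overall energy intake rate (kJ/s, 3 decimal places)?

R = (0.059×5.2 + 0.0986×13) / (1 + 0.059×55 + 0.0986×38) = 1.589/7.992 = 0.1988 kJ/s.

0.199 kJ/s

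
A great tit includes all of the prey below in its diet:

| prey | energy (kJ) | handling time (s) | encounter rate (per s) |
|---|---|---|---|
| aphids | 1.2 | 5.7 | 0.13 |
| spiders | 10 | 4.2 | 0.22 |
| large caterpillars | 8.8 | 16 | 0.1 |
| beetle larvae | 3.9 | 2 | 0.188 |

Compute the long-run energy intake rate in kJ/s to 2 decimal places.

R = Σλ_iE_i / (1 + Σλ_ih_i)
Numerator: 0.13×1.2 + 0.22×10 + 0.1×8.8 + 0.188×3.9 = 3.969
Denominator: 1 + 0.13×5.7 + 0.22×4.2 + 0.1×16 + 0.188×2 = 4.641
R = 3.969/4.641 = 0.8552 kJ/s

0.86 kJ/s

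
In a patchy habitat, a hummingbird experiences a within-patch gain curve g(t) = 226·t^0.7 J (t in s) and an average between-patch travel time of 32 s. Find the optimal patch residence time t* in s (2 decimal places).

74.67 s

By the marginal value theorem, leave when the instantaneous gain rate g'(t) equals the habitat-wide average g(t)/(T + t).
g'(t) = 0.7·226·t^-0.3. Setting 0.7·226·t^-0.3 = 226·t^0.7/(32+t) gives 0.7(32+t) = t, so 0.30·t = 0.7×32.
t* = 0.7×32/0.30 = 74.67 s.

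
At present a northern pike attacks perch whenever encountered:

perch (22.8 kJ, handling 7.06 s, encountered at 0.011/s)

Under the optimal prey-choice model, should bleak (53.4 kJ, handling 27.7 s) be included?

Yes

Current rate: (0.011×22.8)/(1 + 0.011×7.06) = 0.2327 kJ/s.
Profitability of bleak: 53.4/27.7 = 1.928 kJ/s.
Since 1.928 > R, including bleak increases the long-run rate.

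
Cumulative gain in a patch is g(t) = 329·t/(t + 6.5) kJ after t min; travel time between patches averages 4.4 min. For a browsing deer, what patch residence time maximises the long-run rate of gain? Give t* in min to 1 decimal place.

By the marginal value theorem, leave when the instantaneous gain rate g'(t) equals the habitat-wide average g(t)/(T + t).
g'(t) = 329·6.5/(t + 6.5)². Setting 329·6.5/(t+6.5)² = 329t/[(t+6.5)(4.4+t)] gives 6.5(4.4+t) = t(t+6.5), so t² = 6.5×4.4 = 28.6.
t* = √28.6 = 5.348 min.

5.3 min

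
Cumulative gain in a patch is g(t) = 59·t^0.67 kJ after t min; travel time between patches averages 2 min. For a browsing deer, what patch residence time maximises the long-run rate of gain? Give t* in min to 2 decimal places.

4.06 min

Maximise g(t)/(T+t): set derivative to zero → g'(t)(T+t) = g(t).
g'(t) = 0.67·59·t^-0.33. Setting 0.67·59·t^-0.33 = 59·t^0.67/(2+t) gives 0.67(2+t) = t, so 0.33·t = 0.67×2.
t* = 0.67×2/0.33 = 4.061 min.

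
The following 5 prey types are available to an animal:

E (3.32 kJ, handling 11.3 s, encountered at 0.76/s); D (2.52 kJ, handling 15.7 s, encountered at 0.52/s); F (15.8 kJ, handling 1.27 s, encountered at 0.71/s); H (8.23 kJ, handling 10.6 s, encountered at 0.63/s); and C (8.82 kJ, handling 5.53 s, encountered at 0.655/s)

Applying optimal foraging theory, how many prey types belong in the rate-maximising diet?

1

Rank by E/h (kJ/s): F 12.4, C 1.59, H 0.776, E 0.294, D 0.161. Include each in turn until the next type's E/h falls below the running intake rate.
Rate on top 1: 5.899. C: 1.59 < 5.899 → exclude; stop.
Optimal diet: F — 1 of 5 types.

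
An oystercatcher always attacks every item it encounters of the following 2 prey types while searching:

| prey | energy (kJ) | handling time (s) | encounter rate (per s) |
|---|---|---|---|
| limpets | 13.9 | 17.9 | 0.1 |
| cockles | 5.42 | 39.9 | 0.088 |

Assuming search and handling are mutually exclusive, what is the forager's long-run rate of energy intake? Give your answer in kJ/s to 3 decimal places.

0.296 kJ/s

R = (0.1×13.9 + 0.088×5.42) / (1 + 0.1×17.9 + 0.088×39.9) = 1.867/6.301 = 0.2963 kJ/s.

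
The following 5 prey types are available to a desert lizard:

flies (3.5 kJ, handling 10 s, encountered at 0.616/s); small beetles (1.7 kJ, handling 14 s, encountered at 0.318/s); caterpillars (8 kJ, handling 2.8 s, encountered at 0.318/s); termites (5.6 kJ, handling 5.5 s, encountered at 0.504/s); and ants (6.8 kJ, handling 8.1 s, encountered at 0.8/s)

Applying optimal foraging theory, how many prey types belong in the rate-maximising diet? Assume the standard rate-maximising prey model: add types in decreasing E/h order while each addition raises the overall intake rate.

1

Profitabilities (E/h, kJ/s): caterpillars 2.86, termites 1.02, ants 0.84, flies 0.35, small beetles 0.121. Add prey in this order while the next type's profitability exceeds the intake rate on those already taken.
Rate on top 1: 1.346. termites: 1.02 < 1.346 → exclude; stop.
Optimal diet: caterpillars — 1 of 5 types.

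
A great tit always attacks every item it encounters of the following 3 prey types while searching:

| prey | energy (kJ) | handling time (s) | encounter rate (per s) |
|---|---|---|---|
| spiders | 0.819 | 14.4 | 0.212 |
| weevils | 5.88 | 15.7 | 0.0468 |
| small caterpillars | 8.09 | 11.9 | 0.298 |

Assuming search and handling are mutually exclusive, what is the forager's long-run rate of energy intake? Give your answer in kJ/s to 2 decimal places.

R = (0.212×0.819 + 0.0468×5.88 + 0.298×8.09) / (1 + 0.212×14.4 + 0.0468×15.7 + 0.298×11.9) = 2.86/8.334 = 0.3431 kJ/s.

0.34 kJ/s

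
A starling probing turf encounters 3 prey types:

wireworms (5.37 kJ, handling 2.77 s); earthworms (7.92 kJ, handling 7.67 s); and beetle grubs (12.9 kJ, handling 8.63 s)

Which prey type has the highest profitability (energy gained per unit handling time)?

In descending order of E/h:
wireworms: 5.37/2.77 = 1.94 kJ/s
beetle grubs: 12.9/8.63 = 1.49 kJ/s
earthworms: 7.92/7.67 = 1.03 kJ/s

wireworms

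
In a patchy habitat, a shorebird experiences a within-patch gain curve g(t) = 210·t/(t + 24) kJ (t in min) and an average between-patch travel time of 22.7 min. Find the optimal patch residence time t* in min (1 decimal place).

23.3 min

Maximise g(t)/(T+t): set derivative to zero → g'(t)(T+t) = g(t).
g'(t) = 210·24/(t + 24)². Setting 210·24/(t+24)² = 210t/[(t+24)(22.7+t)] gives 24(22.7+t) = t(t+24), so t² = 24×22.7 = 544.8.
t* = √544.8 = 23.34 min.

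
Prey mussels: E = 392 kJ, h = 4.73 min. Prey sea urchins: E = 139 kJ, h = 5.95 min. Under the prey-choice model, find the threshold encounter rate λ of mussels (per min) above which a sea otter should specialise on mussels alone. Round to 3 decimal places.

At the threshold, the rate on mussels alone equals the profitability of sea urchins: λ·392/(1 + λ·4.73) = 139/5.95 = 23.36.
Rearranging, λ(392 − 23.36×4.73) = 23.36, so λ = 23.36/281.5 = 0.08299 per min.

0.083 per min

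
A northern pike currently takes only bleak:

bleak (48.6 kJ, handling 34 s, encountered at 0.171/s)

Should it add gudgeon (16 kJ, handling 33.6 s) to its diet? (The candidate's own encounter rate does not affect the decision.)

On bleak alone, R = ΣλE/(1+Σλh) = 8.311/6.814 = 1.22 kJ/s.
gudgeon: E/h = 16/33.6 = 0.4762 kJ/s.
Since 0.4762 < R, time spent handling gudgeon is better spent searching.

No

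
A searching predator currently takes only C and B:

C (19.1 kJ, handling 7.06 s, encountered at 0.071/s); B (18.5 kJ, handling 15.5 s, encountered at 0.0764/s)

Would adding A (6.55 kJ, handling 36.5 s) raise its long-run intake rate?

No

On C and B alone, R = ΣλE/(1+Σλh) = 2.769/2.685 = 1.031 kJ/s.
Profitability of A: 6.55/36.5 = 0.1795 kJ/s.
Since 0.1795 < R, time spent handling A is better spent searching.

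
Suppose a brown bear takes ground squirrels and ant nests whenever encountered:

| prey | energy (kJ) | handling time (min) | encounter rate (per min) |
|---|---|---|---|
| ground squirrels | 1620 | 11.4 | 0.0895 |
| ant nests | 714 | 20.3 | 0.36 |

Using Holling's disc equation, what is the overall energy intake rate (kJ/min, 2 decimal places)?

R = (0.0895×1620 + 0.36×714) / (1 + 0.0895×11.4 + 0.36×20.3) = 402/9.328 = 43.1 kJ/min.

43.10 kJ/min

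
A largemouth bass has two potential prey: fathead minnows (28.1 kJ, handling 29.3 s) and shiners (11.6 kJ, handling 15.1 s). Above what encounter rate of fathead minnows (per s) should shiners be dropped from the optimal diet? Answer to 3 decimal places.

0.137 per s

At the threshold, the rate on fathead minnows alone equals the profitability of shiners: λ·28.1/(1 + λ·29.3) = 11.6/15.1 = 0.7682.
Rearranging, λ(28.1 − 0.7682×29.3) = 0.7682, so λ = 0.7682/5.591 = 0.1374 per s.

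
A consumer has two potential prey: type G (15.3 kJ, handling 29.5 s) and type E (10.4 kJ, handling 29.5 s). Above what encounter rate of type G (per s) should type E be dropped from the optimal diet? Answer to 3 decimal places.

At the threshold, the rate on type G alone equals the profitability of type E: λ·15.3/(1 + λ·29.5) = 10.4/29.5 = 0.3525.
Rearranging, λ(15.3 − 0.3525×29.5) = 0.3525, so λ = 0.3525/4.9 = 0.07195 per s.

0.072 per s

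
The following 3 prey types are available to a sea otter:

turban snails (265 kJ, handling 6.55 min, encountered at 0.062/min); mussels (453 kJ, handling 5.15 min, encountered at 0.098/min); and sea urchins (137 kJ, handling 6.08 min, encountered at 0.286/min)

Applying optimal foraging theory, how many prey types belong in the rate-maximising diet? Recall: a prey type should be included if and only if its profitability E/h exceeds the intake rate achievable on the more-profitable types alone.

2

E/h in descending order: mussels 88, turban snails 40.5, sea urchins 22.5 kJ/min. The optimal diet is the largest prefix of this list for which every included type satisfies E_i/h_i > R on the types above it.
Rate on top 1: 29.5. turban snails: 40.5 > 29.5 → include.
Rate on top 2: 31.83. sea urchins: 22.5 < 31.83 → exclude; stop.
Optimal diet: mussels, turban snails — 2 of 3 types.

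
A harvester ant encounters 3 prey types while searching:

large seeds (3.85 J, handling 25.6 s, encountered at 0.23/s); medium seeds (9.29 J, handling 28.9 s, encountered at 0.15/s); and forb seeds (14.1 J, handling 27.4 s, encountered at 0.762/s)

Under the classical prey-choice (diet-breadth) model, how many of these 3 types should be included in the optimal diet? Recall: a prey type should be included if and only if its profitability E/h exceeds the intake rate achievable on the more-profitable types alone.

Rank by E/h (J/s): forb seeds 0.515, medium seeds 0.321, large seeds 0.15. Include each in turn until the next type's E/h falls below the running intake rate.
Rate on top 1: 0.4911. medium seeds: 0.321 < 0.4911 → exclude; stop.
Optimal diet: forb seeds — 1 of 3 types.

1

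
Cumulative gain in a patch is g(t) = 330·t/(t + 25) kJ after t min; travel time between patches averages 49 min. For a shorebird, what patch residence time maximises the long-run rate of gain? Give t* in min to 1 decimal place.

35.0 min

Maximise g(t)/(T+t): set derivative to zero → g'(t)(T+t) = g(t).
g'(t) = 330·25/(t + 25)². Setting 330·25/(t+25)² = 330t/[(t+25)(49+t)] gives 25(49+t) = t(t+25), so t² = 25×49 = 1225.
t* = √1225 = 35 min.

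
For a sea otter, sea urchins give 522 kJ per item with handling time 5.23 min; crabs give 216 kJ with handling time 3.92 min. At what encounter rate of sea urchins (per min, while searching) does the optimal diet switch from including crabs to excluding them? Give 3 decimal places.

The zero-one rule: include crabs iff E₂/h₂ > λE₁/(1+λh₁). Equality gives the switch point.
λE₁h₂ = E₂ + λE₂h₁ ⇒ λ = E₂/(E₁h₂ − E₂h₁) = 216/(2046 − 1130) = 0.2357 per min.

0.236 per min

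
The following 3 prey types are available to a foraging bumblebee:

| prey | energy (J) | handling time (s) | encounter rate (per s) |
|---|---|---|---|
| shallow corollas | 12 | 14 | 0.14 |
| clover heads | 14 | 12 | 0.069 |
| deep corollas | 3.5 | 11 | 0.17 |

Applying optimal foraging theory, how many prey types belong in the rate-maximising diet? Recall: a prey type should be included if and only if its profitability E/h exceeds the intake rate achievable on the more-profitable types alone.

2

E/h in descending order: clover heads 1.17, shallow corollas 0.857, deep corollas 0.318 J/s. The optimal diet is the largest prefix of this list for which every included type satisfies E_i/h_i > R on the types above it.
Rate on top 1: 0.5284. shallow corollas: 0.857 > 0.5284 → include.
Rate on top 2: 0.6985. deep corollas: 0.318 < 0.6985 → exclude; stop.
Optimal diet: clover heads, shallow corollas — 2 of 3 types.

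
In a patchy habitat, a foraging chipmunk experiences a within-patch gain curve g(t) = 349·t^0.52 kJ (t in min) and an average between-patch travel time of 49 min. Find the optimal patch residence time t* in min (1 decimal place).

Maximise g(t)/(T+t): set derivative to zero → g'(t)(T+t) = g(t).
g'(t) = 0.52·349·t^-0.48. Setting 0.52·349·t^-0.48 = 349·t^0.52/(49+t) gives 0.52(49+t) = t, so 0.48·t = 0.52×49.
t* = 0.52×49/0.48 = 53.08 min.

53.1 min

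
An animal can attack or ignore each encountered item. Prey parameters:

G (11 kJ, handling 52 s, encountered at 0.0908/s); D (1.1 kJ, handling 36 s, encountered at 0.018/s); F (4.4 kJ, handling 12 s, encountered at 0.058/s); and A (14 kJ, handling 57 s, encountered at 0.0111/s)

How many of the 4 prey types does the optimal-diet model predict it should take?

E/h in descending order: F 0.367, A 0.246, G 0.212, D 0.0306 kJ/s. The optimal diet is the largest prefix of this list for which every included type satisfies E_i/h_i > R on the types above it.
Rate on top 1: 0.1505. A: 0.246 > 0.1505 → include.
Rate on top 2: 0.1763. G: 0.212 > 0.1763 → include.
Rate on top 3: 0.1999. D: 0.0306 < 0.1999 → exclude; stop.
Optimal diet: F, A, G — 3 of 4 types.

3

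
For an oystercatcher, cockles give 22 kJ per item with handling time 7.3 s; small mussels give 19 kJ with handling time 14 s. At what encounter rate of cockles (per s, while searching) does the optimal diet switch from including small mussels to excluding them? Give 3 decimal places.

At the threshold, the rate on cockles alone equals the profitability of small mussels: λ·22/(1 + λ·7.3) = 19/14 = 1.357.
Rearranging, λ(22 − 1.357×7.3) = 1.357, so λ = 1.357/12.09 = 0.1122 per s.

0.112 per s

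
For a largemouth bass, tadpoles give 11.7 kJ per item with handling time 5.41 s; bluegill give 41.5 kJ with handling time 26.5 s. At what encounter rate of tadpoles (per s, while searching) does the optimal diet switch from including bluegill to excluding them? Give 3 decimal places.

Drop bluegill once their profitability E₂/h₂ falls below the rate achievable on tadpoles alone: E₂/h₂ = λE₁/(1 + λh₁).
Solve for λ: λE₁h₂ = E₂(1 + λh₁) → λ(E₁h₂ − E₂h₁) = E₂ → λ = E₂/(E₁h₂ − E₂h₁).
λ = 41.5/(11.7×26.5 − 41.5×5.41) = 41.5/85.53 = 0.4852 per s.

0.485 per s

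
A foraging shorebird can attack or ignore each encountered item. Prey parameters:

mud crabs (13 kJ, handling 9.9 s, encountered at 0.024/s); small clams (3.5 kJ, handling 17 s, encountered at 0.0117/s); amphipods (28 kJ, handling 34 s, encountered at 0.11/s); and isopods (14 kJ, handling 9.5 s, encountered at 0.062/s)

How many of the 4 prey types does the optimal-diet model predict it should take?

3

Rank by E/h (kJ/s): isopods 1.47, mud crabs 1.31, amphipods 0.824, small clams 0.206. Include each in turn until the next type's E/h falls below the running intake rate.
Rate on top 1: 0.5463. mud crabs: 1.31 > 0.5463 → include.
Rate on top 2: 0.646. amphipods: 0.824 > 0.646 → include.
Rate on top 3: 0.7653. small clams: 0.206 < 0.7653 → exclude; stop.
Optimal diet: isopods, mud crabs, amphipods — 3 of 4 types.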